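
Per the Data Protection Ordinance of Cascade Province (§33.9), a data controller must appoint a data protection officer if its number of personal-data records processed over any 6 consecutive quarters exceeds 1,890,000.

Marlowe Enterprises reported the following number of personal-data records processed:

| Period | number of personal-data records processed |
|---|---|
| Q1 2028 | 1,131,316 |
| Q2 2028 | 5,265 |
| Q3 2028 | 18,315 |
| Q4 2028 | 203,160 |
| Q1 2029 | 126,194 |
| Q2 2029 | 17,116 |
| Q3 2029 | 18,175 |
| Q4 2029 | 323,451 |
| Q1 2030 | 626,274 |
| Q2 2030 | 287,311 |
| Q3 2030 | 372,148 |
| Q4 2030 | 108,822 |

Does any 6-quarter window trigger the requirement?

Q1 2028–Q2 2029: 1,131,316 + 5,265 + 18,315 + 203,160 + 126,194 + 17,116 = 1,501,366 (under)
Q2 2028–Q3 2029: 5,265 + 18,315 + 203,160 + 126,194 + 17,116 + 18,175 = 388,225 (under)
Q3 2028–Q4 2029: 18,315 + 203,160 + 126,194 + 17,116 + 18,175 + 323,451 = 706,411 (under)
Q4 2028–Q1 2030: 203,160 + 126,194 + 17,116 + 18,175 + 323,451 + 626,274 = 1,314,370 (under)
Q1 2029–Q2 2030: 126,194 + 17,116 + 18,175 + 323,451 + 626,274 + 287,311 = 1,398,521 (under)
Q2 2029–Q3 2030: 17,116 + 18,175 + 323,451 + 626,274 + 287,311 + 372,148 = 1,644,475 (under)
Q3 2029–Q4 2030: 18,175 + 323,451 + 626,274 + 287,311 + 372,148 + 108,822 = 1,736,181 (under)
No window exceeds 1,890,000.

No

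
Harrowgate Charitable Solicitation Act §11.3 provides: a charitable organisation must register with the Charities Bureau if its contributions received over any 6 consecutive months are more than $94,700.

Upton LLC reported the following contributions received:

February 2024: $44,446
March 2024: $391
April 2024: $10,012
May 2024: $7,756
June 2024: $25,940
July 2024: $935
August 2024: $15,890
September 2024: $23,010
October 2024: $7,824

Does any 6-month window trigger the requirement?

February 2024–July 2024: $44,446 + $391 + $10,012 + $7,756 + $25,940 + $935 = $89,480 (under)
March 2024–August 2024: $391 + $10,012 + $7,756 + $25,940 + $935 + $15,890 = $60,924 (under)
April 2024–September 2024: $10,012 + $7,756 + $25,940 + $935 + $15,890 + $23,010 = $83,543 (under)
May 2024–October 2024: $7,756 + $25,940 + $935 + $15,890 + $23,010 + $7,824 = $81,355 (under)
No window exceeds $94,700.

No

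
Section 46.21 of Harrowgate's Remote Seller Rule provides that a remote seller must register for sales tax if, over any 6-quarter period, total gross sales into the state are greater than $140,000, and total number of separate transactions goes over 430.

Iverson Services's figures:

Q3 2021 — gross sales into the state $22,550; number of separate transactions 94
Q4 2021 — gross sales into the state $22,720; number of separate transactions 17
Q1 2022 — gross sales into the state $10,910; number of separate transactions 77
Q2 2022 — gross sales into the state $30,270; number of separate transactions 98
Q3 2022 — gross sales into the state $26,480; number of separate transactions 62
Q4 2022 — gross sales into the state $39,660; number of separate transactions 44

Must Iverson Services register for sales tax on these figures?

No

Total gross sales into the state: $22,550 + $22,720 + $10,910 + $30,270 + $26,480 + $39,660 = $152,590 (> $140,000).
Total number of separate transactions: 94 + 17 + 77 + 98 + 62 + 44 = 392 (≤ 430).
The test is 'and': the rule requires both, and at least one is not exceeded.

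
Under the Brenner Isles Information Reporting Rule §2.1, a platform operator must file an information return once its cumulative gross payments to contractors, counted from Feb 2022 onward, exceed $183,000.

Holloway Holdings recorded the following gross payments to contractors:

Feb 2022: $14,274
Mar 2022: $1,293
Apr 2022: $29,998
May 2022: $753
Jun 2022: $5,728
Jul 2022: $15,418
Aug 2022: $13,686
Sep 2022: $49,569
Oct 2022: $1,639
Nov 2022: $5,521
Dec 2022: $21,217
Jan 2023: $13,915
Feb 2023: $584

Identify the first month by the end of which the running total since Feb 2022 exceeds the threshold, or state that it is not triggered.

Through Feb 2022: $14,274
Through Mar 2022: $15,567
Through Apr 2022: $45,565
Through May 2022: $46,318
Through Jun 2022: $52,046
Through Jul 2022: $67,464
Through Aug 2022: $81,150
Through Sep 2022: $130,719
Through Oct 2022: $132,358
Through Nov 2022: $137,879
Through Dec 2022: $159,096
Through Jan 2023: $173,011
Through Feb 2023: $173,595
Final cumulative total $173,595 ≤ $183,000; the threshold is never exceeded.

Not triggered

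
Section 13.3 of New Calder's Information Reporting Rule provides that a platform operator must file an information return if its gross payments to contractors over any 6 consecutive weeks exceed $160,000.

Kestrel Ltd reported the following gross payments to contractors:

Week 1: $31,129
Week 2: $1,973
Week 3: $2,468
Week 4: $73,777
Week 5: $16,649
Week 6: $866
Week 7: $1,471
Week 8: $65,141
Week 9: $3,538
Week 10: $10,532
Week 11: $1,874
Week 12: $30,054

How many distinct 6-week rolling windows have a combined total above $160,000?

Week 1–Week 6: $31,129 + $1,973 + $2,468 + $73,777 + $16,649 + $866 = $126,862 (under)
Week 2–Week 7: $1,973 + $2,468 + $73,777 + $16,649 + $866 + $1,471 = $97,204 (under)
Week 3–Week 8: $2,468 + $73,777 + $16,649 + $866 + $1,471 + $65,141 = $160,372 (over)
Week 4–Week 9: $73,777 + $16,649 + $866 + $1,471 + $65,141 + $3,538 = $161,442 (over)
Week 5–Week 10: $16,649 + $866 + $1,471 + $65,141 + $3,538 + $10,532 = $98,197 (under)
Week 6–Week 11: $866 + $1,471 + $65,141 + $3,538 + $10,532 + $1,874 = $83,422 (under)
Week 7–Week 12: $1,471 + $65,141 + $3,538 + $10,532 + $1,874 + $30,054 = $112,610 (under)
2 windows exceed the threshold.

2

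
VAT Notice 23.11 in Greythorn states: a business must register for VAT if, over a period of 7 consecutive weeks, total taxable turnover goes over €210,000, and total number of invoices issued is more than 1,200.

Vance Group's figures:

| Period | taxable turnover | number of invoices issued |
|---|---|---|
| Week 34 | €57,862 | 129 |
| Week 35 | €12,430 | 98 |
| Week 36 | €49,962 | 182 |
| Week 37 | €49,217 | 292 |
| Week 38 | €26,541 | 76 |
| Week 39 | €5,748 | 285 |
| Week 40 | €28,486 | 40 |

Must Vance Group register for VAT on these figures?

Total taxable turnover: €57,862 + €12,430 + €49,962 + €49,217 + €26,541 + €5,748 + €28,486 = €230,246 (> €210,000).
Total number of invoices issued: 129 + 98 + 182 + 292 + 76 + 285 + 40 = 1,102 (≤ 1,200).
The test is 'and': the rule requires both, and at least one is not exceeded.

No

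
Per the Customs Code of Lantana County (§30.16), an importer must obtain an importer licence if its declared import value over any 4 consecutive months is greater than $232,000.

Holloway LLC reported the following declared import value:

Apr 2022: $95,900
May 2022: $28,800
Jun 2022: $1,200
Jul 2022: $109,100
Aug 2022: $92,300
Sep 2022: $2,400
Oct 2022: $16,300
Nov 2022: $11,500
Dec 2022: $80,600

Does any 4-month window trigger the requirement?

Yes

Apr 2022–Jul 2022: $95,900 + $28,800 + $1,200 + $109,100 = $235,000 (over)
May 2022–Aug 2022: $28,800 + $1,200 + $109,100 + $92,300 = $231,400 (under)
Jun 2022–Sep 2022: $1,200 + $109,100 + $92,300 + $2,400 = $205,000 (under)
Jul 2022–Oct 2022: $109,100 + $92,300 + $2,400 + $16,300 = $220,100 (under)
Aug 2022–Nov 2022: $92,300 + $2,400 + $16,300 + $11,500 = $122,500 (under)
Sep 2022–Dec 2022: $2,400 + $16,300 + $11,500 + $80,600 = $110,800 (under)
At least one window exceeds $232,000.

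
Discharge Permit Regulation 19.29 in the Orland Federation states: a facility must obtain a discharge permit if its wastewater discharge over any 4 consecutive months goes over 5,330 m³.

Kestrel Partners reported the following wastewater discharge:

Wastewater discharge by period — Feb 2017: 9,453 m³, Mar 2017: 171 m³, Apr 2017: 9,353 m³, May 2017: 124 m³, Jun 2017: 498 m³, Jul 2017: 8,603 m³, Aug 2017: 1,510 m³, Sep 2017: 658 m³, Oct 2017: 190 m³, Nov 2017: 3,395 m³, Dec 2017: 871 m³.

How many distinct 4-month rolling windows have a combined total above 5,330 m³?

Feb 2017–May 2017: 9,453 m³ + 171 m³ + 9,353 m³ + 124 m³ = 19,101 m³ (over)
Mar 2017–Jun 2017: 171 m³ + 9,353 m³ + 124 m³ + 498 m³ = 10,146 m³ (over)
Apr 2017–Jul 2017: 9,353 m³ + 124 m³ + 498 m³ + 8,603 m³ = 18,578 m³ (over)
May 2017–Aug 2017: 124 m³ + 498 m³ + 8,603 m³ + 1,510 m³ = 10,735 m³ (over)
Jun 2017–Sep 2017: 498 m³ + 8,603 m³ + 1,510 m³ + 658 m³ = 11,269 m³ (over)
Jul 2017–Oct 2017: 8,603 m³ + 1,510 m³ + 658 m³ + 190 m³ = 10,961 m³ (over)
Aug 2017–Nov 2017: 1,510 m³ + 658 m³ + 190 m³ + 3,395 m³ = 5,753 m³ (over)
Sep 2017–Dec 2017: 658 m³ + 190 m³ + 3,395 m³ + 871 m³ = 5,114 m³ (under)
7 windows exceed the threshold.

7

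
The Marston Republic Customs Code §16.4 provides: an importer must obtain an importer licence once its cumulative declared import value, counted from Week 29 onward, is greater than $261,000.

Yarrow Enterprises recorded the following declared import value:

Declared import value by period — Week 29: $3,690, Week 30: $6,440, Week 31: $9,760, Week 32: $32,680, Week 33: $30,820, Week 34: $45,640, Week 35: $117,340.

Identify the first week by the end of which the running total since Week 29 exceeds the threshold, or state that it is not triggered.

Through Week 29: $3,690
Through Week 30: $10,130
Through Week 31: $19,890
Through Week 32: $52,570
Through Week 33: $83,390
Through Week 34: $129,030
Through Week 35: $246,370
Final cumulative total $246,370 ≤ $261,000; the threshold is never exceeded.

Not triggered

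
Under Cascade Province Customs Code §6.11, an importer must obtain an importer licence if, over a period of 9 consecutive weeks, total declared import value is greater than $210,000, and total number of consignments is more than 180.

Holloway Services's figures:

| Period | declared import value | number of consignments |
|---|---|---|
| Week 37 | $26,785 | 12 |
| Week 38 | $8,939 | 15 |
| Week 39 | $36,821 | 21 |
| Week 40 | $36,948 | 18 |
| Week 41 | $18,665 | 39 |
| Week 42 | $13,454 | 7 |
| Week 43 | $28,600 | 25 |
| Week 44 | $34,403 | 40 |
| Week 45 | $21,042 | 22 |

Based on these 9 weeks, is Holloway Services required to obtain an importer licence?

Yes

Total declared import value: $26,785 + $8,939 + $36,821 + $36,948 + $18,665 + $13,454 + $28,600 + $34,403 + $21,042 = $225,657 (> $210,000).
Total number of consignments: 12 + 15 + 21 + 18 + 39 + 7 + 25 + 40 + 22 = 199 (> 180).
The test is 'and': both thresholds are exceeded.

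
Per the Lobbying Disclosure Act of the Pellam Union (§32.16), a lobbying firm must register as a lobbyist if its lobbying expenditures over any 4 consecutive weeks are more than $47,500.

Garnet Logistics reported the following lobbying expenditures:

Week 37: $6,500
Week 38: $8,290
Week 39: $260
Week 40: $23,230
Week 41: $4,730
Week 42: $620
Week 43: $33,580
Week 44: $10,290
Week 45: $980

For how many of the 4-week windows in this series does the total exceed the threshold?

Week 37–Week 40: $6,500 + $8,290 + $260 + $23,230 = $38,280 (under)
Week 38–Week 41: $8,290 + $260 + $23,230 + $4,730 = $36,510 (under)
Week 39–Week 42: $260 + $23,230 + $4,730 + $620 = $28,840 (under)
Week 40–Week 43: $23,230 + $4,730 + $620 + $33,580 = $62,160 (over)
Week 41–Week 44: $4,730 + $620 + $33,580 + $10,290 = $49,220 (over)
Week 42–Week 45: $620 + $33,580 + $10,290 + $980 = $45,470 (under)
2 windows exceed the threshold.

2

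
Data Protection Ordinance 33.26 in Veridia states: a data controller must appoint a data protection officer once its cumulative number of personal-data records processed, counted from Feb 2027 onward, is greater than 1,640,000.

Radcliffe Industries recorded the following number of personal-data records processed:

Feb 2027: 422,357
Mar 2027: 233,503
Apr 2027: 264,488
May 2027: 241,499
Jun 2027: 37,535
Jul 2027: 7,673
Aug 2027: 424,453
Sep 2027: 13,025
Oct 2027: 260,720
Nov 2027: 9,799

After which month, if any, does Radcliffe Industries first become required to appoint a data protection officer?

Sep 2027

Through Feb 2027: 422,357
Through Mar 2027: 655,860
Through Apr 2027: 920,348
Through May 2027: 1,161,847
Through Jun 2027: 1,199,382
Through Jul 2027: 1,207,055
Through Aug 2027: 1,631,508
Through Sep 2027: 1,644,533 ← exceeds threshold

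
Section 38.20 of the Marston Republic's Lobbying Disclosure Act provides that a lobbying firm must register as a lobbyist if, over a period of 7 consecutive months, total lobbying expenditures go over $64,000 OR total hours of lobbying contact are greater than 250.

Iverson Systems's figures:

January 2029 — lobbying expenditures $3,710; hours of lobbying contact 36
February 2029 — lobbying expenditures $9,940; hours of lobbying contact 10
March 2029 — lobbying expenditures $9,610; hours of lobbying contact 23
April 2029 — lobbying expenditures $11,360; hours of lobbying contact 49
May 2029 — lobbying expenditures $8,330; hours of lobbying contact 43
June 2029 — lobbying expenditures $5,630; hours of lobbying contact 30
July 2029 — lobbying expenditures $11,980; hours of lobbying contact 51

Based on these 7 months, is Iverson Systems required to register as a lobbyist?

No

Total lobbying expenditures: $3,710 + $9,940 + $9,610 + $11,360 + $8,330 + $5,630 + $11,980 = $60,560 (≤ $64,000).
Total hours of lobbying contact: 36 + 10 + 23 + 49 + 43 + 30 + 51 = 242 (≤ 250).
The test is 'or': neither threshold is exceeded.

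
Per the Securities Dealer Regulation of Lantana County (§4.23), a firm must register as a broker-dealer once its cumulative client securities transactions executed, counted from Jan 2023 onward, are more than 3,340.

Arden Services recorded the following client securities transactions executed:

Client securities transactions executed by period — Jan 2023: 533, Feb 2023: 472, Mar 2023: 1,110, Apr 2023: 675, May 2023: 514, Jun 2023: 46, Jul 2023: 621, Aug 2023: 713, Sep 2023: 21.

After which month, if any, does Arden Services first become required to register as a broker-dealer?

Through Jan 2023: 533
Through Feb 2023: 1,005
Through Mar 2023: 2,115
Through Apr 2023: 2,790
Through May 2023: 3,304
Through Jun 2023: 3,350 ← exceeds threshold

Jun 2023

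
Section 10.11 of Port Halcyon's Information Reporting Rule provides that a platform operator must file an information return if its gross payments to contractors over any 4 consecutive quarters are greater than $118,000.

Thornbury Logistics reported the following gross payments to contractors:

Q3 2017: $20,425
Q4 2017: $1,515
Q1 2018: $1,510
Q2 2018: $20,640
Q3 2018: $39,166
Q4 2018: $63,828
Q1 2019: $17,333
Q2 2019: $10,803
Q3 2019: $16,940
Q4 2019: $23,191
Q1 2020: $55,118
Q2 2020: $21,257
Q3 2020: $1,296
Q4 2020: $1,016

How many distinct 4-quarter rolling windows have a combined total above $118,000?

Q3 2017–Q2 2018: $20,425 + $1,515 + $1,510 + $20,640 = $44,090 (under)
Q4 2017–Q3 2018: $1,515 + $1,510 + $20,640 + $39,166 = $62,831 (under)
Q1 2018–Q4 2018: $1,510 + $20,640 + $39,166 + $63,828 = $125,144 (over)
Q2 2018–Q1 2019: $20,640 + $39,166 + $63,828 + $17,333 = $140,967 (over)
Q3 2018–Q2 2019: $39,166 + $63,828 + $17,333 + $10,803 = $131,130 (over)
Q4 2018–Q3 2019: $63,828 + $17,333 + $10,803 + $16,940 = $108,904 (under)
Q1 2019–Q4 2019: $17,333 + $10,803 + $16,940 + $23,191 = $68,267 (under)
Q2 2019–Q1 2020: $10,803 + $16,940 + $23,191 + $55,118 = $106,052 (under)
Q3 2019–Q2 2020: $16,940 + $23,191 + $55,118 + $21,257 = $116,506 (under)
Q4 2019–Q3 2020: $23,191 + $55,118 + $21,257 + $1,296 = $100,862 (under)
Q1 2020–Q4 2020: $55,118 + $21,257 + $1,296 + $1,016 = $78,687 (under)
3 windows exceed the threshold.

3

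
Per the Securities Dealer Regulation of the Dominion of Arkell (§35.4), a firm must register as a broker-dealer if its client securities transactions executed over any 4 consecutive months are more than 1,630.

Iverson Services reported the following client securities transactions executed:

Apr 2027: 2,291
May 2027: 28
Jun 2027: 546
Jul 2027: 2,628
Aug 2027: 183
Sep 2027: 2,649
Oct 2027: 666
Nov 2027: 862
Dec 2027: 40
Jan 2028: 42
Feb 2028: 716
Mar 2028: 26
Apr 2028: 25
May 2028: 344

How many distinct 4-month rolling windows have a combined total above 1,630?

Apr 2027–Jul 2027: 2,291 + 28 + 546 + 2,628 = 5,493 (over)
May 2027–Aug 2027: 28 + 546 + 2,628 + 183 = 3,385 (over)
Jun 2027–Sep 2027: 546 + 2,628 + 183 + 2,649 = 6,006 (over)
Jul 2027–Oct 2027: 2,628 + 183 + 2,649 + 666 = 6,126 (over)
Aug 2027–Nov 2027: 183 + 2,649 + 666 + 862 = 4,360 (over)
Sep 2027–Dec 2027: 2,649 + 666 + 862 + 40 = 4,217 (over)
Oct 2027–Jan 2028: 666 + 862 + 40 + 42 = 1,610 (under)
Nov 2027–Feb 2028: 862 + 40 + 42 + 716 = 1,660 (over)
Dec 2027–Mar 2028: 40 + 42 + 716 + 26 = 824 (under)
Jan 2028–Apr 2028: 42 + 716 + 26 + 25 = 809 (under)
Feb 2028–May 2028: 716 + 26 + 25 + 344 = 1,111 (under)
7 windows exceed the threshold.

7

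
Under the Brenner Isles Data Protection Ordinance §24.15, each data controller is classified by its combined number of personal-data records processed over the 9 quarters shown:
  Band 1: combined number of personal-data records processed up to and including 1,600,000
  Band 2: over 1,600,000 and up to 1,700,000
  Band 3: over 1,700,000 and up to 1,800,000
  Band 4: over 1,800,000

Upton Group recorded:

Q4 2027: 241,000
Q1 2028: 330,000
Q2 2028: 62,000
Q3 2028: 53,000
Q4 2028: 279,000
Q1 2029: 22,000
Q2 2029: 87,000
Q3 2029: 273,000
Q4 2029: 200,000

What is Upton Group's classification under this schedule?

Combined number of personal-data records processed: 241,000 + 330,000 + 62,000 + 53,000 + 279,000 + 22,000 + 87,000 + 273,000 + 200,000 = 1,547,000.
1,547,000 ≤ 1,600,000, so Band 1 applies.

Band 1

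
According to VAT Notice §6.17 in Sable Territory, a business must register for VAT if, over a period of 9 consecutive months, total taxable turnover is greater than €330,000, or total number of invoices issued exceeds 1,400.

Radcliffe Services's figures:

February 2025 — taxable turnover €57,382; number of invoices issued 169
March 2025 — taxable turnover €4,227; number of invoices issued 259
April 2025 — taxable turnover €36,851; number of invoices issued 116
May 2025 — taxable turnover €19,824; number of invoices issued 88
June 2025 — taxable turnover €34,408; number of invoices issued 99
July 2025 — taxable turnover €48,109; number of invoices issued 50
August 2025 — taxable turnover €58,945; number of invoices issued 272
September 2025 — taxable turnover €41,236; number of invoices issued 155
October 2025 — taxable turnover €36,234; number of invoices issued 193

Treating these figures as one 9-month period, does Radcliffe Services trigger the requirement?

Yes

Total taxable turnover: €57,382 + €4,227 + €36,851 + €19,824 + €34,408 + €48,109 + €58,945 + €41,236 + €36,234 = €337,216 (> €330,000).
Total number of invoices issued: 169 + 259 + 116 + 88 + 99 + 50 + 272 + 155 + 193 = 1,401 (> 1,400).
The test is 'or': at least one threshold is exceeded.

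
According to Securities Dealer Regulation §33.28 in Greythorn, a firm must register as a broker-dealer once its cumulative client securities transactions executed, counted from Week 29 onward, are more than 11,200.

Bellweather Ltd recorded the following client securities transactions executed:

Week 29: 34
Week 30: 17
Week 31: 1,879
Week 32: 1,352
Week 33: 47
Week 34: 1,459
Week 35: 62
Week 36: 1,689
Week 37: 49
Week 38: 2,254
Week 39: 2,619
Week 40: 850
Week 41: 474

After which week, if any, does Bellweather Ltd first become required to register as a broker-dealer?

Through Week 29: 34
Through Week 30: 51
Through Week 31: 1,930
Through Week 32: 3,282
Through Week 33: 3,329
Through Week 34: 4,788
Through Week 35: 4,850
Through Week 36: 6,539
Through Week 37: 6,588
Through Week 38: 8,842
Through Week 39: 11,461 ← exceeds threshold

Week 39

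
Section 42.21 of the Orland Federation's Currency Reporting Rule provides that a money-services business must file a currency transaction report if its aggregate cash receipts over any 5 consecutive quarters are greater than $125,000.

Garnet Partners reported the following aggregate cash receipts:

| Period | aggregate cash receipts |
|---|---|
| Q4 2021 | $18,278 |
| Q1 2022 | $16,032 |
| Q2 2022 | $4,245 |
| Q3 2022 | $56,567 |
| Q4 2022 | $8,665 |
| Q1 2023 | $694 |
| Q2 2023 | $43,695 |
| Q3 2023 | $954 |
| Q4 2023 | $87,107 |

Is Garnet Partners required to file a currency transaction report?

Q4 2021–Q4 2022: $18,278 + $16,032 + $4,245 + $56,567 + $8,665 = $103,787 (under)
Q1 2022–Q1 2023: $16,032 + $4,245 + $56,567 + $8,665 + $694 = $86,203 (under)
Q2 2022–Q2 2023: $4,245 + $56,567 + $8,665 + $694 + $43,695 = $113,866 (under)
Q3 2022–Q3 2023: $56,567 + $8,665 + $694 + $43,695 + $954 = $110,575 (under)
Q4 2022–Q4 2023: $8,665 + $694 + $43,695 + $954 + $87,107 = $141,115 (over)
At least one window exceeds $125,000.

Yes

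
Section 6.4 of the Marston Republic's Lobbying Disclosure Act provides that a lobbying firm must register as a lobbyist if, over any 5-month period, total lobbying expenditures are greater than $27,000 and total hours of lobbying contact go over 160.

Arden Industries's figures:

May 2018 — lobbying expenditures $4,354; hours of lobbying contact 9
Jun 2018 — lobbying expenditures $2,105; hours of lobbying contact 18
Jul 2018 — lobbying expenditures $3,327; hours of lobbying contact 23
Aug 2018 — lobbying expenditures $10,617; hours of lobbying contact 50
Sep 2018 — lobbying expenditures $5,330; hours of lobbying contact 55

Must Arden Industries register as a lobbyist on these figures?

Total lobbying expenditures: $4,354 + $2,105 + $3,327 + $10,617 + $5,330 = $25,733 (≤ $27,000).
Total hours of lobbying contact: 9 + 18 + 23 + 50 + 55 = 155 (≤ 160).
The test is 'and': the rule requires both, and at least one is not exceeded.

No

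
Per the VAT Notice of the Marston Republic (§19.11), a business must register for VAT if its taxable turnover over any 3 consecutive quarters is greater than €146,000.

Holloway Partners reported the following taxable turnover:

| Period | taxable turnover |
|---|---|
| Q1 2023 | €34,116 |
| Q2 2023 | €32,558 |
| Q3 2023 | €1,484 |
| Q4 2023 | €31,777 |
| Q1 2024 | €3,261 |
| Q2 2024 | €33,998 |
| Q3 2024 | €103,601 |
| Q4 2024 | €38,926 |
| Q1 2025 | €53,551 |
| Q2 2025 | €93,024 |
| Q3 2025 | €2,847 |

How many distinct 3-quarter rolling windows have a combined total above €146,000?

4

Q1 2023–Q3 2023: €34,116 + €32,558 + €1,484 = €68,158 (under)
Q2 2023–Q4 2023: €32,558 + €1,484 + €31,777 = €65,819 (under)
Q3 2023–Q1 2024: €1,484 + €31,777 + €3,261 = €36,522 (under)
Q4 2023–Q2 2024: €31,777 + €3,261 + €33,998 = €69,036 (under)
Q1 2024–Q3 2024: €3,261 + €33,998 + €103,601 = €140,860 (under)
Q2 2024–Q4 2024: €33,998 + €103,601 + €38,926 = €176,525 (over)
Q3 2024–Q1 2025: €103,601 + €38,926 + €53,551 = €196,078 (over)
Q4 2024–Q2 2025: €38,926 + €53,551 + €93,024 = €185,501 (over)
Q1 2025–Q3 2025: €53,551 + €93,024 + €2,847 = €149,422 (over)
4 windows exceed the threshold.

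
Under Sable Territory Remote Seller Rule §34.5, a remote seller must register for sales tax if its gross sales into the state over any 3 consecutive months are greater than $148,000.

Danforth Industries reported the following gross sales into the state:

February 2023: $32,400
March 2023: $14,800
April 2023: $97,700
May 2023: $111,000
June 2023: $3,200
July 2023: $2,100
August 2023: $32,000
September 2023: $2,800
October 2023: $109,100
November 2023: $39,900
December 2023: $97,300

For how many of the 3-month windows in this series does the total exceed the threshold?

February 2023–April 2023: $32,400 + $14,800 + $97,700 = $144,900 (under)
March 2023–May 2023: $14,800 + $97,700 + $111,000 = $223,500 (over)
April 2023–June 2023: $97,700 + $111,000 + $3,200 = $211,900 (over)
May 2023–July 2023: $111,000 + $3,200 + $2,100 = $116,300 (under)
June 2023–August 2023: $3,200 + $2,100 + $32,000 = $37,300 (under)
July 2023–September 2023: $2,100 + $32,000 + $2,800 = $36,900 (under)
August 2023–October 2023: $32,000 + $2,800 + $109,100 = $143,900 (under)
September 2023–November 2023: $2,800 + $109,100 + $39,900 = $151,800 (over)
October 2023–December 2023: $109,100 + $39,900 + $97,300 = $246,300 (over)
4 windows exceed the threshold.

4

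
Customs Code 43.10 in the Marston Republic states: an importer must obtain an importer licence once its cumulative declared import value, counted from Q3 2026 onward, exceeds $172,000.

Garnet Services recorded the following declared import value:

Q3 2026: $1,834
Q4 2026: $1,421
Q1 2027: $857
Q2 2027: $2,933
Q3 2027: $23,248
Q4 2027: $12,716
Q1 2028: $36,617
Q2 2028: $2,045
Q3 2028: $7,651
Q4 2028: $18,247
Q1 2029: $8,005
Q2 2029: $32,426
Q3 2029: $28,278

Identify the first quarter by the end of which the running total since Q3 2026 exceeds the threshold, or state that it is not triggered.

Q3 2029

Through Q3 2026: $1,834
Through Q4 2026: $3,255
Through Q1 2027: $4,112
Through Q2 2027: $7,045
Through Q3 2027: $30,293
Through Q4 2027: $43,009
Through Q1 2028: $79,626
Through Q2 2028: $81,671
Through Q3 2028: $89,322
Through Q4 2028: $107,569
Through Q1 2029: $115,574
Through Q2 2029: $148,000
Through Q3 2029: $176,278 ← exceeds threshold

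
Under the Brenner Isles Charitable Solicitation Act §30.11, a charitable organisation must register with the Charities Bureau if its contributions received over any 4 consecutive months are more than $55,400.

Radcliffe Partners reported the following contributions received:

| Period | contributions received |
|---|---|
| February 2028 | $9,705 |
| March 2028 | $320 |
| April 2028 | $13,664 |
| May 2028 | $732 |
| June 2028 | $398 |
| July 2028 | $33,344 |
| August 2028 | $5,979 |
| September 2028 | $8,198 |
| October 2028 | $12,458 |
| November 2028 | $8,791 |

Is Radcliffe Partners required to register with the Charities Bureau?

February 2028–May 2028: $9,705 + $320 + $13,664 + $732 = $24,421 (under)
March 2028–June 2028: $320 + $13,664 + $732 + $398 = $15,114 (under)
April 2028–July 2028: $13,664 + $732 + $398 + $33,344 = $48,138 (under)
May 2028–August 2028: $732 + $398 + $33,344 + $5,979 = $40,453 (under)
June 2028–September 2028: $398 + $33,344 + $5,979 + $8,198 = $47,919 (under)
July 2028–October 2028: $33,344 + $5,979 + $8,198 + $12,458 = $59,979 (over)
August 2028–November 2028: $5,979 + $8,198 + $12,458 + $8,791 = $35,426 (under)
At least one window exceeds $55,400.

Yes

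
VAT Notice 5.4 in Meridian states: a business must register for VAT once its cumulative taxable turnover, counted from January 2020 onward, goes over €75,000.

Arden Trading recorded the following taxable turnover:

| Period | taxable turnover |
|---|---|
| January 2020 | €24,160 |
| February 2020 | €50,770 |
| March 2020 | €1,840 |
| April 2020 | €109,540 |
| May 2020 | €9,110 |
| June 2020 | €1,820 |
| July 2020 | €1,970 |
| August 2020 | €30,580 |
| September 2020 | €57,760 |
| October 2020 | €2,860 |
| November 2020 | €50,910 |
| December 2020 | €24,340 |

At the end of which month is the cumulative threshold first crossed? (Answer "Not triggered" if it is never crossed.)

March 2020

Through January 2020: €24,160
Through February 2020: €74,930
Through March 2020: €76,770 ← exceeds threshold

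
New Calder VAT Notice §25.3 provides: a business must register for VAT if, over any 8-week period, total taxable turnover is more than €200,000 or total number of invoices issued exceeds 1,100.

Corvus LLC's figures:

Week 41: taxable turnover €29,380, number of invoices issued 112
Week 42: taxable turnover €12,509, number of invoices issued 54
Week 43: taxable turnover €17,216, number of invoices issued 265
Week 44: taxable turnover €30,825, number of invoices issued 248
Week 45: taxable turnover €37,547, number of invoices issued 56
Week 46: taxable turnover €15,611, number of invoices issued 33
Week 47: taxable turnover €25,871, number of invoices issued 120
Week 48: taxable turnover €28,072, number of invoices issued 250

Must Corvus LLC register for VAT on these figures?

Yes

Total taxable turnover: €29,380 + €12,509 + €17,216 + €30,825 + €37,547 + €15,611 + €25,871 + €28,072 = €197,031 (≤ €200,000).
Total number of invoices issued: 112 + 54 + 265 + 248 + 56 + 33 + 120 + 250 = 1,138 (> 1,100).
The test is 'or': at least one threshold is exceeded.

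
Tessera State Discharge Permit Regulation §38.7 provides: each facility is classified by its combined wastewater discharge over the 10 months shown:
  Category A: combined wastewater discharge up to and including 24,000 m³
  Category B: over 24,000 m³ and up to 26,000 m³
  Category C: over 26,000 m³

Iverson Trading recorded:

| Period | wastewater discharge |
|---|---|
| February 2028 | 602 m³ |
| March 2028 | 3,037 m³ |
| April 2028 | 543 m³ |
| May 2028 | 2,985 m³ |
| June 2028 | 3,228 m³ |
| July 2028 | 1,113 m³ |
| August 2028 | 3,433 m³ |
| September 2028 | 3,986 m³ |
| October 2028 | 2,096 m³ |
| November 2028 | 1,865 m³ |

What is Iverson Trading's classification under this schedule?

Category A

Combined wastewater discharge: 602 m³ + 3,037 m³ + 543 m³ + 2,985 m³ + 3,228 m³ + 1,113 m³ + 3,433 m³ + 3,986 m³ + 2,096 m³ + 1,865 m³ = 22,888 m³.
22,888 m³ ≤ 24,000 m³, so Category A applies.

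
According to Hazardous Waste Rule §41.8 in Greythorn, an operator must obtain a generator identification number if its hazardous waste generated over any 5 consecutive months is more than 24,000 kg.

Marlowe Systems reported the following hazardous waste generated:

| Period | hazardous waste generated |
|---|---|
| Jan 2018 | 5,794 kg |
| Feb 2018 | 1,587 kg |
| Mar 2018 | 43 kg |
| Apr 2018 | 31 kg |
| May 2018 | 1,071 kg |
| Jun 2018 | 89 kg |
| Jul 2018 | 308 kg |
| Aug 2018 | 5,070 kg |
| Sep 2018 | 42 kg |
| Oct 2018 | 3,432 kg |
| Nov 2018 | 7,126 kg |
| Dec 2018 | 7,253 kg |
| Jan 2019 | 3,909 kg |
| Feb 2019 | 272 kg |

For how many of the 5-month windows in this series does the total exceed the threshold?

Jan 2018–May 2018: 5,794 kg + 1,587 kg + 43 kg + 31 kg + 1,071 kg = 8,526 kg (under)
Feb 2018–Jun 2018: 1,587 kg + 43 kg + 31 kg + 1,071 kg + 89 kg = 2,821 kg (under)
Mar 2018–Jul 2018: 43 kg + 31 kg + 1,071 kg + 89 kg + 308 kg = 1,542 kg (under)
Apr 2018–Aug 2018: 31 kg + 1,071 kg + 89 kg + 308 kg + 5,070 kg = 6,569 kg (under)
May 2018–Sep 2018: 1,071 kg + 89 kg + 308 kg + 5,070 kg + 42 kg = 6,580 kg (under)
Jun 2018–Oct 2018: 89 kg + 308 kg + 5,070 kg + 42 kg + 3,432 kg = 8,941 kg (under)
Jul 2018–Nov 2018: 308 kg + 5,070 kg + 42 kg + 3,432 kg + 7,126 kg = 15,978 kg (under)
Aug 2018–Dec 2018: 5,070 kg + 42 kg + 3,432 kg + 7,126 kg + 7,253 kg = 22,923 kg (under)
Sep 2018–Jan 2019: 42 kg + 3,432 kg + 7,126 kg + 7,253 kg + 3,909 kg = 21,762 kg (under)
Oct 2018–Feb 2019: 3,432 kg + 7,126 kg + 7,253 kg + 3,909 kg + 272 kg = 21,992 kg (under)
0 windows exceed the threshold.

0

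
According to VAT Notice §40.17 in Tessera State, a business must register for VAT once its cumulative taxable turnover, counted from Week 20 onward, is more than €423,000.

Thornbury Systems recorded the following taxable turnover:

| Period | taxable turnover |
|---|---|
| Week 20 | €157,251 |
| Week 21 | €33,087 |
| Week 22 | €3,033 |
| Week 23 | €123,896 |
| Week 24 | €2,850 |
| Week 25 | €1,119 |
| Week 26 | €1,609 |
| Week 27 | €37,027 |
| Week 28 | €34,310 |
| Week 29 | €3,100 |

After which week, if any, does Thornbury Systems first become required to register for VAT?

Through Week 20: €157,251
Through Week 21: €190,338
Through Week 22: €193,371
Through Week 23: €317,267
Through Week 24: €320,117
Through Week 25: €321,236
Through Week 26: €322,845
Through Week 27: €359,872
Through Week 28: €394,182
Through Week 29: €397,282
Final cumulative total €397,282 ≤ €423,000; the threshold is never exceeded.

Not triggered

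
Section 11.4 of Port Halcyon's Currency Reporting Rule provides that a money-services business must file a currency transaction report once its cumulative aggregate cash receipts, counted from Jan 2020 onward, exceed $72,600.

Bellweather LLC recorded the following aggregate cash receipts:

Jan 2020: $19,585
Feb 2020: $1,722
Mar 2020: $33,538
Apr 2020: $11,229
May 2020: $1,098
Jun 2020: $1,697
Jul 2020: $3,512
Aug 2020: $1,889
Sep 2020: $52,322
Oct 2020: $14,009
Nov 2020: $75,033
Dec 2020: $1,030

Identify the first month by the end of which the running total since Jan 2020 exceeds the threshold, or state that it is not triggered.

Aug 2020

Through Jan 2020: $19,585
Through Feb 2020: $21,307
Through Mar 2020: $54,845
Through Apr 2020: $66,074
Through May 2020: $67,172
Through Jun 2020: $68,869
Through Jul 2020: $72,381
Through Aug 2020: $74,270 ← exceeds threshold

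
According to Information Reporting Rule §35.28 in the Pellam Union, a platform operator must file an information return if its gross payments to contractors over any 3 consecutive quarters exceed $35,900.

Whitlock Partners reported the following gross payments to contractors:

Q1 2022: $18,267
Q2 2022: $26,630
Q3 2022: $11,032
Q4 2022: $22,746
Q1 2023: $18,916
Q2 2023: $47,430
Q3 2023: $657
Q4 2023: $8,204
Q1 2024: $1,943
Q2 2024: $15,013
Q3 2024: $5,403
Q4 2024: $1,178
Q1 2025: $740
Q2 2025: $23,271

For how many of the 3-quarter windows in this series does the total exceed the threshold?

6

Q1 2022–Q3 2022: $18,267 + $26,630 + $11,032 = $55,929 (over)
Q2 2022–Q4 2022: $26,630 + $11,032 + $22,746 = $60,408 (over)
Q3 2022–Q1 2023: $11,032 + $22,746 + $18,916 = $52,694 (over)
Q4 2022–Q2 2023: $22,746 + $18,916 + $47,430 = $89,092 (over)
Q1 2023–Q3 2023: $18,916 + $47,430 + $657 = $67,003 (over)
Q2 2023–Q4 2023: $47,430 + $657 + $8,204 = $56,291 (over)
Q3 2023–Q1 2024: $657 + $8,204 + $1,943 = $10,804 (under)
Q4 2023–Q2 2024: $8,204 + $1,943 + $15,013 = $25,160 (under)
Q1 2024–Q3 2024: $1,943 + $15,013 + $5,403 = $22,359 (under)
Q2 2024–Q4 2024: $15,013 + $5,403 + $1,178 = $21,594 (under)
Q3 2024–Q1 2025: $5,403 + $1,178 + $740 = $7,321 (under)
Q4 2024–Q2 2025: $1,178 + $740 + $23,271 = $25,189 (under)
6 windows exceed the threshold.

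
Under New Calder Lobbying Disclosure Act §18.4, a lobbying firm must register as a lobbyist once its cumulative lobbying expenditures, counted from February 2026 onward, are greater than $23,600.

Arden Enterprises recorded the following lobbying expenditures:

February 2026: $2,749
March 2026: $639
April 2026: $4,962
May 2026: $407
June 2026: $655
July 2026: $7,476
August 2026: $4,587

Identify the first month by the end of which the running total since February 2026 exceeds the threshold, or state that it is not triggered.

Not triggered

Through February 2026: $2,749
Through March 2026: $3,388
Through April 2026: $8,350
Through May 2026: $8,757
Through June 2026: $9,412
Through July 2026: $16,888
Through August 2026: $21,475
Final cumulative total $21,475 ≤ $23,600; the threshold is never exceeded.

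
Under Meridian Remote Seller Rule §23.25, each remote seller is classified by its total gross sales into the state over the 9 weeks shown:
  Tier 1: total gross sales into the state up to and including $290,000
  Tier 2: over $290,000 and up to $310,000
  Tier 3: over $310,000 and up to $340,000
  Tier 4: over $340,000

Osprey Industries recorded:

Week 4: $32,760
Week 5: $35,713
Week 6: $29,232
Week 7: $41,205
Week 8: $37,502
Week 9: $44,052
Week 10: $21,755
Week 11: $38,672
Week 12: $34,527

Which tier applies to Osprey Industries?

Total gross sales into the state: $32,760 + $35,713 + $29,232 + $41,205 + $37,502 + $44,052 + $21,755 + $38,672 + $34,527 = $315,418.
$310,000 < $315,418 ≤ $340,000, so Tier 3 applies.

Tier 3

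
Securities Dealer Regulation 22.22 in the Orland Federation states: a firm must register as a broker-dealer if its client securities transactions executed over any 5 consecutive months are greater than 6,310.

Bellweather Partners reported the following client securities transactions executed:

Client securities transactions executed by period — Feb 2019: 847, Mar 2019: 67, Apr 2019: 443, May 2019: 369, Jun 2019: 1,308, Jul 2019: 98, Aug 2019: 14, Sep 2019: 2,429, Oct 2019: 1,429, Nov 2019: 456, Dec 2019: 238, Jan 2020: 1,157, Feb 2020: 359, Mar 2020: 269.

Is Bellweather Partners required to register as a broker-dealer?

Feb 2019–Jun 2019: 847 + 67 + 443 + 369 + 1,308 = 3,034 (under)
Mar 2019–Jul 2019: 67 + 443 + 369 + 1,308 + 98 = 2,285 (under)
Apr 2019–Aug 2019: 443 + 369 + 1,308 + 98 + 14 = 2,232 (under)
May 2019–Sep 2019: 369 + 1,308 + 98 + 14 + 2,429 = 4,218 (under)
Jun 2019–Oct 2019: 1,308 + 98 + 14 + 2,429 + 1,429 = 5,278 (under)
Jul 2019–Nov 2019: 98 + 14 + 2,429 + 1,429 + 456 = 4,426 (under)
Aug 2019–Dec 2019: 14 + 2,429 + 1,429 + 456 + 238 = 4,566 (under)
Sep 2019–Jan 2020: 2,429 + 1,429 + 456 + 238 + 1,157 = 5,709 (under)
Oct 2019–Feb 2020: 1,429 + 456 + 238 + 1,157 + 359 = 3,639 (under)
Nov 2019–Mar 2020: 456 + 238 + 1,157 + 359 + 269 = 2,479 (under)
No window exceeds 6,310.

No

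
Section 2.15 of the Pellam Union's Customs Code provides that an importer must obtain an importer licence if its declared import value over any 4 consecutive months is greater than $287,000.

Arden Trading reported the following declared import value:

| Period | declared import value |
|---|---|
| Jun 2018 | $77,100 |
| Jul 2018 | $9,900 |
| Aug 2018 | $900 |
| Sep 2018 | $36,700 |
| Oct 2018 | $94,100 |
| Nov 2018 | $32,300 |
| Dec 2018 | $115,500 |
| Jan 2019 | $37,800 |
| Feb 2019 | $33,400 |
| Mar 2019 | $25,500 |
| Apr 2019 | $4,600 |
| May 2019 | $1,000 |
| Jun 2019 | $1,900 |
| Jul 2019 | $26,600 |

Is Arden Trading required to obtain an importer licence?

No

Jun 2018–Sep 2018: $77,100 + $9,900 + $900 + $36,700 = $124,600 (under)
Jul 2018–Oct 2018: $9,900 + $900 + $36,700 + $94,100 = $141,600 (under)
Aug 2018–Nov 2018: $900 + $36,700 + $94,100 + $32,300 = $164,000 (under)
Sep 2018–Dec 2018: $36,700 + $94,100 + $32,300 + $115,500 = $278,600 (under)
Oct 2018–Jan 2019: $94,100 + $32,300 + $115,500 + $37,800 = $279,700 (under)
Nov 2018–Feb 2019: $32,300 + $115,500 + $37,800 + $33,400 = $219,000 (under)
Dec 2018–Mar 2019: $115,500 + $37,800 + $33,400 + $25,500 = $212,200 (under)
Jan 2019–Apr 2019: $37,800 + $33,400 + $25,500 + $4,600 = $101,300 (under)
Feb 2019–May 2019: $33,400 + $25,500 + $4,600 + $1,000 = $64,500 (under)
Mar 2019–Jun 2019: $25,500 + $4,600 + $1,000 + $1,900 = $33,000 (under)
Apr 2019–Jul 2019: $4,600 + $1,000 + $1,900 + $26,600 = $34,100 (under)
No window exceeds $287,000.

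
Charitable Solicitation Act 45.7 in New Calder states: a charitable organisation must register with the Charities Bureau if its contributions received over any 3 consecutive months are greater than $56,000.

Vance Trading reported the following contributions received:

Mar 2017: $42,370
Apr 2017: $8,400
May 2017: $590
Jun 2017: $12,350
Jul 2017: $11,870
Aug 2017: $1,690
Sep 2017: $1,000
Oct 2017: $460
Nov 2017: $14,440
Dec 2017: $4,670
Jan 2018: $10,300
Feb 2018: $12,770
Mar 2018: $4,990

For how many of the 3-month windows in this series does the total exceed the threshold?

Mar 2017–May 2017: $42,370 + $8,400 + $590 = $51,360 (under)
Apr 2017–Jun 2017: $8,400 + $590 + $12,350 = $21,340 (under)
May 2017–Jul 2017: $590 + $12,350 + $11,870 = $24,810 (under)
Jun 2017–Aug 2017: $12,350 + $11,870 + $1,690 = $25,910 (under)
Jul 2017–Sep 2017: $11,870 + $1,690 + $1,000 = $14,560 (under)
Aug 2017–Oct 2017: $1,690 + $1,000 + $460 = $3,150 (under)
Sep 2017–Nov 2017: $1,000 + $460 + $14,440 = $15,900 (under)
Oct 2017–Dec 2017: $460 + $14,440 + $4,670 = $19,570 (under)
Nov 2017–Jan 2018: $14,440 + $4,670 + $10,300 = $29,410 (under)
Dec 2017–Feb 2018: $4,670 + $10,300 + $12,770 = $27,740 (under)
Jan 2018–Mar 2018: $10,300 + $12,770 + $4,990 = $28,060 (under)
0 windows exceed the threshold.

0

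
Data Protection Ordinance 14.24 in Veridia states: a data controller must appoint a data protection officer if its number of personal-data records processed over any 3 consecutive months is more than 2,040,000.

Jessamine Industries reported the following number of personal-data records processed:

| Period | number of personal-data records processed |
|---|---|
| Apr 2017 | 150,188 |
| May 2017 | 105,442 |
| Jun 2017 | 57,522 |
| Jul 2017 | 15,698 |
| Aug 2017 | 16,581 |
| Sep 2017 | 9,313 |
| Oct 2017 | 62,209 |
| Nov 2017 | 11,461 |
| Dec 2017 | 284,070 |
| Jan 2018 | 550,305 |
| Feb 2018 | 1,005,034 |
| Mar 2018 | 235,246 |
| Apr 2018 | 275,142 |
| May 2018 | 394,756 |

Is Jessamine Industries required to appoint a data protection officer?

No

Apr 2017–Jun 2017: 150,188 + 105,442 + 57,522 = 313,152 (under)
May 2017–Jul 2017: 105,442 + 57,522 + 15,698 = 178,662 (under)
Jun 2017–Aug 2017: 57,522 + 15,698 + 16,581 = 89,801 (under)
Jul 2017–Sep 2017: 15,698 + 16,581 + 9,313 = 41,592 (under)
Aug 2017–Oct 2017: 16,581 + 9,313 + 62,209 = 88,103 (under)
Sep 2017–Nov 2017: 9,313 + 62,209 + 11,461 = 82,983 (under)
Oct 2017–Dec 2017: 62,209 + 11,461 + 284,070 = 357,740 (under)
Nov 2017–Jan 2018: 11,461 + 284,070 + 550,305 = 845,836 (under)
Dec 2017–Feb 2018: 284,070 + 550,305 + 1,005,034 = 1,839,409 (under)
Jan 2018–Mar 2018: 550,305 + 1,005,034 + 235,246 = 1,790,585 (under)
Feb 2018–Apr 2018: 1,005,034 + 235,246 + 275,142 = 1,515,422 (under)
Mar 2018–May 2018: 235,246 + 275,142 + 394,756 = 905,144 (under)
No window exceeds 2,040,000.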